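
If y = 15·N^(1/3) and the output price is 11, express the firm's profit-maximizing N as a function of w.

MP_N = (1/3)·15·N^(-2/3) = 5·N^(-2/3).
Setting P·MP_N = w: 55·N^(-2/3) = w.
Solving for N: N^(-2/3) = w/55, so N = (55/w)^(3/2).

N(w) = (55/w)^(3/2)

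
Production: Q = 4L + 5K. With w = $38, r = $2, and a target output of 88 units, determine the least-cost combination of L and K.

L* = 0, K* = 17.6

The inputs are perfect substitutes, so the firm uses whichever has the lower cost per unit of output.
Cost per unit of output via L is w/4 = 9.5; via K it is r/5 = 0.4. K is cheaper.
Producing Q = 88 with K alone: L = 0, K = 17.6.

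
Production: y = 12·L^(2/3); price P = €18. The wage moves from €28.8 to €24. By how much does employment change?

From P·MP_L = w with MP_L = 8·L^(-1/3), the labor demand is L(w) = (144/w)^(3).
At w = 28.8: L = 125. At w = 24: L = 216.
ΔL = 216 − 125 = 91.

ΔL = 91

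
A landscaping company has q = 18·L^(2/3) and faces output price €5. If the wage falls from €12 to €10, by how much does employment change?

ΔL = 91

From P·MP_L = w with MP_L = 12·L^(-1/3), the labor demand is L(w) = (60/w)^(3).
At w = 12: L = 125. At w = 10: L = 216.
ΔL = 216 − 125 = 91.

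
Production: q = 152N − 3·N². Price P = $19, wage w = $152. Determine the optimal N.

The marginal product of N is MP_N = 152 − 6N.
A price-taking firm hires until the value of the marginal product equals the wage: P·MP_N = w, so 19·(152 − 6N) = 152.
Then 152 − 6N = 8, giving N = 24.

N* = 24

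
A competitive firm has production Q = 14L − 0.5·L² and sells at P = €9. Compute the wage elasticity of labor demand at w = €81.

From P·MP_L = w with MP_L = 14 − L, labor demand is L(w) = 14 − w/9.
dL/dw = −1/(9) = -1/9.
At w = 81, L = 5, so ε = (dL/dw)·(w/L) = (-1/9)·(81/5) = -1.8.

ε = -1.8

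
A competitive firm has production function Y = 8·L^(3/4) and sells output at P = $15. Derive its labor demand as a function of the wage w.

MP_L = (3/4)·8·L^(-1/4) = 6·L^(-1/4).
Setting P·MP_L = w: 90·L^(-1/4) = w.
Solving for L: L^(-1/4) = w/90, so L = (90/w)^(4).

L(w) = (90/w)^(4)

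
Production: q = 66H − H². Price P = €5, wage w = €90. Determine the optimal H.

The marginal product of H is MP_H = 66 − 2H.
A price-taking firm hires until the value of the marginal product equals the wage: P·MP_H = w, so 5·(66 − 2H) = 90.
Then 66 − 2H = 18, giving H = 24.

H* = 24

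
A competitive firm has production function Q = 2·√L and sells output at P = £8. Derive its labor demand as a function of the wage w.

L(w) = 64/w²

MP_L = (1/2)·2·L^(-1/2) = L^(-1/2).
Setting P·MP_L = w: 8·L^(-1/2) = w.
Solving for L: L^(-1/2) = w/8, so L = (8/w)^(2).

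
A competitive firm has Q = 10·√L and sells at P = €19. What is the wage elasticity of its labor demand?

MP_L = (1/2)·10·L^(-1/2), so P·MP_L = w gives 95·L^(-1/2) = w.
Solving, L(w) = (95/w)^(2). This is a constant-elasticity form: L ∝ w^(−2), so ε = −2.

ε = -2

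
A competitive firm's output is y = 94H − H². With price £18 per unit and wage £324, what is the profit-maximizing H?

The marginal product of H is MP_H = 94 − 2H.
A price-taking firm hires until the value of the marginal product equals the wage: P·MP_H = w, so 18·(94 − 2H) = 324.
Then 94 − 2H = 18, giving H = 38.

H* = 38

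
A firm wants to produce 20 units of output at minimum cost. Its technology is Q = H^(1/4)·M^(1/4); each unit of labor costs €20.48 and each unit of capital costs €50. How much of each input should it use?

H* = 625, M* = 256

Cost minimization requires the marginal rate of technical substitution to equal the input-price ratio: MP_H/MP_M = w/r.
Here MP_H/MP_M = (1/4)·(M/H)/(1/4) = (M/H). Setting this equal to 20.48/50 = 0.4096 gives M = 0.4096H.
Substituting into Q = 20: H^(1/4)·(0.4096H)^(1/4) = 20.
Solving, H = 625 and M = 256.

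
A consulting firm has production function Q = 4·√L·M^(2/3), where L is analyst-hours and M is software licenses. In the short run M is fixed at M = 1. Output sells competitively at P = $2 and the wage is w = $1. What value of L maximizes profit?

With M = 1, MP_L = (1/2)·4·L^(-1/2)·1^(2/3) = 2·L^(-1/2).
Profit maximization for a price taker requires P·MP_L = w: 2·2·L^(-1/2) = 1.
So L^(-1/2) = 0.25, which gives L = 16.

L* = 16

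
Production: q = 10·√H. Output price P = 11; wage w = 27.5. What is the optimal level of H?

MP_H = (1/2)·10·H^(-1/2) = 5·H^(-1/2).
Profit maximization for a price taker requires P·MP_H = w: 11·5·H^(-1/2) = 27.5.
So H^(-1/2) = 0.5, which gives H = 4.

H* = 4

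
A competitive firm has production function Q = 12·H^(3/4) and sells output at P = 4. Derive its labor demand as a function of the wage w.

MP_H = (3/4)·12·H^(-1/4) = 9·H^(-1/4).
Setting P·MP_H = w: 36·H^(-1/4) = w.
Solving for H: H^(-1/4) = w/36, so H = (36/w)^(4).

H(w) = 1679616/w^(4)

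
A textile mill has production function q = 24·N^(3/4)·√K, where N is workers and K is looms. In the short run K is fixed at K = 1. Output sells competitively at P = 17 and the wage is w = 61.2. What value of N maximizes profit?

N* = 625

With K = 1, MP_N = (3/4)·24·N^(-1/4)·1^(1/2) = 18·N^(-1/4).
Profit maximization for a price taker requires P·MP_N = w: 17·18·N^(-1/4) = 61.2.
So N^(-1/4) = 0.2, which gives N = 625.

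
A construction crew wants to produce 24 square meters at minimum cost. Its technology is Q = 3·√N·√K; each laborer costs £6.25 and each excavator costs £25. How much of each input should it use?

N* = 16, K* = 4

Cost minimization requires the marginal rate of technical substitution to equal the input-price ratio: MP_N/MP_K = w/r.
Here MP_N/MP_K = (1/2)·(K/N)/(1/2) = (K/N). Setting this equal to 6.25/25 = 0.25 gives K = 0.25N.
Substituting into Q = 24: 3·N^(1/2)·(0.25N)^(1/2) = 24.
Solving, N = 16 and K = 4.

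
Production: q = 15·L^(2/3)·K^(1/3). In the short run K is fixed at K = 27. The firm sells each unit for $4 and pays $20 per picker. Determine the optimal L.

L* = 216

With K = 27, MP_L = (2/3)·15·L^(-1/3)·27^(1/3) = 30·L^(-1/3).
Profit maximization for a price taker requires P·MP_L = w: 4·30·L^(-1/3) = 20.
So L^(-1/3) = 1/6, which gives L = 216.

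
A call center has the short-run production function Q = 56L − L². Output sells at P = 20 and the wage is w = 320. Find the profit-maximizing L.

The marginal product of L is MP_L = 56 − 2L.
A price-taking firm hires until the value of the marginal product equals the wage: P·MP_L = w, so 20·(56 − 2L) = 320.
Then 56 − 2L = 16, giving L = 20.

L* = 20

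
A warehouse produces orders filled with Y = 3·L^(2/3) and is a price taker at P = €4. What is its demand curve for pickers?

MP_L = (2/3)·3·L^(-1/3) = 2·L^(-1/3).
Setting P·MP_L = w: 8·L^(-1/3) = w.
Solving for L: L^(-1/3) = w/8, so L = (8/w)^(3).

L(w) = 512/w³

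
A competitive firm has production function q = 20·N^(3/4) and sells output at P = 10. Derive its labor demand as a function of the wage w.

MP_N = (3/4)·20·N^(-1/4) = 15·N^(-1/4).
Setting P·MP_N = w: 150·N^(-1/4) = w.
Solving for N: N^(-1/4) = w/150, so N = (150/w)^(4).

N(w) = (150/w)^(4)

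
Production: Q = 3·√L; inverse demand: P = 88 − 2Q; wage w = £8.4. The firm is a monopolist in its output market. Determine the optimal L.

Marginal revenue from the inverse demand is MR = 88 − 4Q.
The marginal product is MP_L = 1.5·L^(-1/2).
A monopolist hires until marginal revenue product equals the wage: MR·MP_L = w.
At L, Q = 3·√L. Substituting and solving: (88 − 12·√L)·1.5·L^(-1/2) = 8.4 gives L = 25.

L* = 25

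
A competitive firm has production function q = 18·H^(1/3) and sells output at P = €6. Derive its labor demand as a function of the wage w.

MP_H = (1/3)·18·H^(-2/3) = 6·H^(-2/3).
Setting P·MP_H = w: 36·H^(-2/3) = w.
Solving for H: H^(-2/3) = w/36, so H = (36/w)^(3/2).

H(w) = (36/w)^(3/2)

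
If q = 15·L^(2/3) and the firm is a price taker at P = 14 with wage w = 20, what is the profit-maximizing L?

L* = 343

MP_L = (2/3)·15·L^(-1/3) = 10·L^(-1/3).
Profit maximization for a price taker requires P·MP_L = w: 14·10·L^(-1/3) = 20.
So L^(-1/3) = 1/7, which gives L = 343.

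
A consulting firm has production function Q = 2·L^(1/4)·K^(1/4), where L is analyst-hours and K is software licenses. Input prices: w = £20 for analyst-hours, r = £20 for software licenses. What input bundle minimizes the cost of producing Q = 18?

Cost minimization requires the marginal rate of technical substitution to equal the input-price ratio: MP_L/MP_K = w/r.
Here MP_L/MP_K = (1/4)·(K/L)/(1/4) = (K/L). Setting this equal to 20/20 = 1 gives K = L.
Substituting into Q = 18: 2·L^(1/4)·(L)^(1/4) = 18.
Solving, L = 81 and K = 81.

L* = 81, K* = 81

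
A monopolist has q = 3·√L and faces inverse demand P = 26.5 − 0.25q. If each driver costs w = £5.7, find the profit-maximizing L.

L* = 25

Marginal revenue from the inverse demand is MR = 26.5 − 0.5q.
The marginal product is MP_L = 1.5·L^(-1/2).
A monopolist hires until marginal revenue product equals the wage: MR·MP_L = w.
At L, q = 3·√L. Substituting and solving: (26.5 − 1.5·√L)·1.5·L^(-1/2) = 5.7 gives L = 25.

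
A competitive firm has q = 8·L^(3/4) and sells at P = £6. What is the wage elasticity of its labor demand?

ε = -4

MP_L = (3/4)·8·L^(-1/4), so P·MP_L = w gives 36·L^(-1/4) = w.
Solving, L(w) = (36/w)^(4). This is a constant-elasticity form: L ∝ w^(−4), so ε = −4.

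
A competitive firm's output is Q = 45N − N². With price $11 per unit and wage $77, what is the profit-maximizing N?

N* = 19

The marginal product of N is MP_N = 45 − 2N.
A price-taking firm hires until the value of the marginal product equals the wage: P·MP_N = w, so 11·(45 − 2N) = 77.
Then 45 − 2N = 7, giving N = 19.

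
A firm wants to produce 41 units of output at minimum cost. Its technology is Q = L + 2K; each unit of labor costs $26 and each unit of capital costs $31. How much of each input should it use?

The inputs are perfect substitutes, so the firm uses whichever has the lower cost per unit of output.
Cost per unit of output via L is 26; via K it is 15.5. K is cheaper.
Producing Q = 41 with K alone: L = 0, K = 20.5.

L* = 0, K* = 20.5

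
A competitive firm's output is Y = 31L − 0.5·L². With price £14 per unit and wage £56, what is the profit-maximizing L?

L* = 27

The marginal product of L is MP_L = 31 − L.
A price-taking firm hires until the value of the marginal product equals the wage: P·MP_L = w, so 14·(31 − L) = 56.
Then 31 − L = 4, giving L = 27.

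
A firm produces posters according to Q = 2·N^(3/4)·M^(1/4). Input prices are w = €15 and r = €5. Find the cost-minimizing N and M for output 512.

Cost minimization requires the marginal rate of technical substitution to equal the input-price ratio: MP_N/MP_M = w/r.
Here MP_N/MP_M = (3/4)·(M/N)/(1/4) = 3·(M/N). Setting this equal to 15/5 = 3 gives M = N.
Substituting into Q = 512: 2·N^(3/4)·(N)^(1/4) = 512.
Solving, N = 256 and M = 256.

N* = 256, M* = 256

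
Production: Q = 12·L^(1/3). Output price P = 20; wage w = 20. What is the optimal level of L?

L* = 8

MP_L = (1/3)·12·L^(-2/3) = 4·L^(-2/3).
Profit maximization for a price taker requires P·MP_L = w: 20·4·L^(-2/3) = 20.
So L^(-2/3) = 0.25, which gives L = 8.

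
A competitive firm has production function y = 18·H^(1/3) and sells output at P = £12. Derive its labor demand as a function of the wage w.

MP_H = (1/3)·18·H^(-2/3) = 6·H^(-2/3).
Setting P·MP_H = w: 72·H^(-2/3) = w.
Solving for H: H^(-2/3) = w/72, so H = (72/w)^(3/2).

H(w) = (72/w)^(3/2)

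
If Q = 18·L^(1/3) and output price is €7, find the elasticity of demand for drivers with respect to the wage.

MP_L = (1/3)·18·L^(-2/3), so P·MP_L = w gives 42·L^(-2/3) = w.
Solving, L(w) = (42/w)^(3/2). This is a constant-elasticity form: L ∝ w^(−3/2), so ε = −3/2.

ε = -1.5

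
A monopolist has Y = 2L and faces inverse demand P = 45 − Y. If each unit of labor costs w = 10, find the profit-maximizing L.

Marginal revenue from the inverse demand is MR = 45 − 2Y.
The marginal product is MP_L = 2.
A monopolist hires until marginal revenue product equals the wage: MR·MP_L = w.
(45 − 4L)·2 = 10, so L = 10.

L* = 10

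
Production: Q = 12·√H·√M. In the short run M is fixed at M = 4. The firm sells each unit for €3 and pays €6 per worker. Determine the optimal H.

With M = 4, MP_H = (1/2)·12·H^(-1/2)·4^(1/2) = 12·H^(-1/2).
Profit maximization for a price taker requires P·MP_H = w: 3·12·H^(-1/2) = 6.
So H^(-1/2) = 1/6, which gives H = 36.

H* = 36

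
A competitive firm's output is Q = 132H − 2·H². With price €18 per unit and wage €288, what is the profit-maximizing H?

The marginal product of H is MP_H = 132 − 4H.
A price-taking firm hires until the value of the marginal product equals the wage: P·MP_H = w, so 18·(132 − 4H) = 288.
Then 132 − 4H = 16, giving H = 29.

H* = 29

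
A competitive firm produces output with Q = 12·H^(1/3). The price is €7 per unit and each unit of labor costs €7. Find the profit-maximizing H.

H* = 8

MP_H = (1/3)·12·H^(-2/3) = 4·H^(-2/3).
Profit maximization for a price taker requires P·MP_H = w: 7·4·H^(-2/3) = 7.
So H^(-2/3) = 0.25, which gives H = 8.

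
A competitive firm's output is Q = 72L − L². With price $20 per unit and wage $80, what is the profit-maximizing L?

The marginal product of L is MP_L = 72 − 2L.
A price-taking firm hires until the value of the marginal product equals the wage: P·MP_L = w, so 20·(72 − 2L) = 80.
Then 72 − 2L = 4, giving L = 34.

L* = 34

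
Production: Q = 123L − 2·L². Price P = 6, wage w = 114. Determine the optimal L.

L* = 26

The marginal product of L is MP_L = 123 − 4L.
A price-taking firm hires until the value of the marginal product equals the wage: P·MP_L = w, so 6·(123 − 4L) = 114.
Then 123 − 4L = 19, giving L = 26.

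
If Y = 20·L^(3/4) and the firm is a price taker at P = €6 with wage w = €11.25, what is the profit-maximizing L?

L* = 4096

MP_L = (3/4)·20·L^(-1/4) = 15·L^(-1/4).
Profit maximization for a price taker requires P·MP_L = w: 6·15·L^(-1/4) = 11.25.
So L^(-1/4) = 0.125, which gives L = 4096.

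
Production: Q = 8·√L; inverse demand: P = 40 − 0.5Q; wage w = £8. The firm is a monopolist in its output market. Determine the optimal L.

L* = 16

Marginal revenue from the inverse demand is MR = 40 − Q.
The marginal product is MP_L = 4·L^(-1/2).
A monopolist hires until marginal revenue product equals the wage: MR·MP_L = w.
At L, Q = 8·√L. Substituting and solving: (40 − 8·√L)·4·L^(-1/2) = 8 gives L = 16.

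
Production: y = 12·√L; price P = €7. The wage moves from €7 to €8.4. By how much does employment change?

ΔL = -11

From P·MP_L = w with MP_L = 6·L^(-1/2), the labor demand is L(w) = (42/w)^(2).
At w = 7: L = 36. At w = 8.4: L = 25.
ΔL = 25 − 36 = -11.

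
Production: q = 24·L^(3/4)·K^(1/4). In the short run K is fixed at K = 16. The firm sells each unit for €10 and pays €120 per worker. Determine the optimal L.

With K = 16, MP_L = (3/4)·24·L^(-1/4)·16^(1/4) = 36·L^(-1/4).
Profit maximization for a price taker requires P·MP_L = w: 10·36·L^(-1/4) = 120.
So L^(-1/4) = 1/3, which gives L = 81.

L* = 81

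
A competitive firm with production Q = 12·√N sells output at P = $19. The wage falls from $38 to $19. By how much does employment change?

From P·MP_N = w with MP_N = 6·N^(-1/2), the labor demand is N(w) = (114/w)^(2).
At w = 38: N = 9. At w = 19: N = 36.
ΔN = 36 − 9 = 27.

ΔN = 27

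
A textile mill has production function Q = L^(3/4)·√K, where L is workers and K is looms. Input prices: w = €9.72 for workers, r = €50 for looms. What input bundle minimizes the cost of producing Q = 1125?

Cost minimization requires the marginal rate of technical substitution to equal the input-price ratio: MP_L/MP_K = w/r.
Here MP_L/MP_K = (3/4)·(K/L)/(1/2) = 1.5·(K/L). Setting this equal to 9.72/50 = 0.1944 gives K = 0.1296L.
Substituting into Q = 1125: L^(3/4)·(0.1296L)^(1/2) = 1125.
Solving, L = 625 and K = 81.

L* = 625, K* = 81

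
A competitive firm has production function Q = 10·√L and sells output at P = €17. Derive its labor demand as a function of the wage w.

MP_L = (1/2)·10·L^(-1/2) = 5·L^(-1/2).
Setting P·MP_L = w: 85·L^(-1/2) = w.
Solving for L: L^(-1/2) = w/85, so L = (85/w)^(2).

L(w) = 7225/w²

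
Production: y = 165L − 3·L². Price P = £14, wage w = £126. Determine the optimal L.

L* = 26

The marginal product of L is MP_L = 165 − 6L.
A price-taking firm hires until the value of the marginal product equals the wage: P·MP_L = w, so 14·(165 − 6L) = 126.
Then 165 − 6L = 9, giving L = 26.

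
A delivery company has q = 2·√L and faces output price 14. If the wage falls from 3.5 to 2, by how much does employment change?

ΔL = 33

From P·MP_L = w with MP_L = L^(-1/2), the labor demand is L(w) = (14/w)^(2).
At w = 3.5: L = 16. At w = 2: L = 49.
ΔL = 49 − 16 = 33.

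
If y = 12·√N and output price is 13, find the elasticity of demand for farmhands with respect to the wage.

ε = -2

MP_N = (1/2)·12·N^(-1/2), so P·MP_N = w gives 78·N^(-1/2) = w.
Solving, N(w) = (78/w)^(2). This is a constant-elasticity form: N ∝ w^(−2), so ε = −2.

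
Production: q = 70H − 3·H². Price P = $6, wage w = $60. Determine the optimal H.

The marginal product of H is MP_H = 70 − 6H.
A price-taking firm hires until the value of the marginal product equals the wage: P·MP_H = w, so 6·(70 − 6H) = 60.
Then 70 − 6H = 10, giving H = 10.

H* = 10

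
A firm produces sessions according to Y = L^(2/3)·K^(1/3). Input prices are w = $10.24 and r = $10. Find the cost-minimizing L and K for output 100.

Cost minimization requires the marginal rate of technical substitution to equal the input-price ratio: MP_L/MP_K = w/r.
Here MP_L/MP_K = (2/3)·(K/L)/(1/3) = 2·(K/L). Setting this equal to 10.24/10 = 1.024 gives K = 0.512L.
Substituting into Y = 100: L^(2/3)·(0.512L)^(1/3) = 100.
Solving, L = 125 and K = 64.

L* = 125, K* = 64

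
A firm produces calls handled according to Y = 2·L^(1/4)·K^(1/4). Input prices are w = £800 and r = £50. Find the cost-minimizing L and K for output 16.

Cost minimization requires the marginal rate of technical substitution to equal the input-price ratio: MP_L/MP_K = w/r.
Here MP_L/MP_K = (1/4)·(K/L)/(1/4) = (K/L). Setting this equal to 800/50 = 16 gives K = 16L.
Substituting into Y = 16: 2·L^(1/4)·(16L)^(1/4) = 16.
Solving, L = 16 and K = 256.

L* = 16, K* = 256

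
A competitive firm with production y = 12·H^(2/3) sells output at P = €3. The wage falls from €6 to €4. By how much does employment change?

From P·MP_H = w with MP_H = 8·H^(-1/3), the labor demand is H(w) = (24/w)^(3).
At w = 6: H = 64. At w = 4: H = 216.
ΔH = 216 − 64 = 152.

ΔH = 152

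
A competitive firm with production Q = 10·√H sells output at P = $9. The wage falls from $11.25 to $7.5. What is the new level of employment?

From P·MP_H = w with MP_H = 5·H^(-1/2), the labor demand is H(w) = (45/w)^(2).
At w = 11.25: H = 16. At w = 7.5: H = 36.

H* = 36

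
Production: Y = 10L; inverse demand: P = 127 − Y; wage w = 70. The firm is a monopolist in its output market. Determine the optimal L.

Marginal revenue from the inverse demand is MR = 127 − 2Y.
The marginal product is MP_L = 10.
A monopolist hires until marginal revenue product equals the wage: MR·MP_L = w.
(127 − 20L)·10 = 70, so L = 6.

L* = 6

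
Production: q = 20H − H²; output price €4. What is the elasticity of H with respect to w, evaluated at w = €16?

From P·MP_H = w with MP_H = 20 − 2H, labor demand is H(w) = (20 − w/4)/2.
dH/dw = −1/(8) = -0.125.
At w = 16, H = 8, so ε = (dH/dw)·(w/H) = (-0.125)·(16/8) = -0.25.

ε = -0.25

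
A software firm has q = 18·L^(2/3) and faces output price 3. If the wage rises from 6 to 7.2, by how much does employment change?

From P·MP_L = w with MP_L = 12·L^(-1/3), the labor demand is L(w) = (36/w)^(3).
At w = 6: L = 216. At w = 7.2: L = 125.
ΔL = 125 − 216 = -91.

ΔL = -91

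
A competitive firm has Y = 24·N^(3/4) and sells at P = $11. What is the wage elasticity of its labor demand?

MP_N = (3/4)·24·N^(-1/4), so P·MP_N = w gives 198·N^(-1/4) = w.
Solving, N(w) = (198/w)^(4). This is a constant-elasticity form: N ∝ w^(−4), so ε = −4.

ε = -4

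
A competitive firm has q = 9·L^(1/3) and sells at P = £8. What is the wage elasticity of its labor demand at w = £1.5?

ε = -1.5

MP_L = (1/3)·9·L^(-2/3), so P·MP_L = w gives 24·L^(-2/3) = w.
Solving, L(w) = (24/w)^(3/2). This is a constant-elasticity form: L ∝ w^(−3/2), so ε = −3/2.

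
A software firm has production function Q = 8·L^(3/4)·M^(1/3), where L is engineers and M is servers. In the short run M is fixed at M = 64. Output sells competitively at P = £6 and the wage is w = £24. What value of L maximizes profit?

L* = 1296

With M = 64, MP_L = (3/4)·8·L^(-1/4)·64^(1/3) = 24·L^(-1/4).
Profit maximization for a price taker requires P·MP_L = w: 6·24·L^(-1/4) = 24.
So L^(-1/4) = 1/6, which gives L = 1296.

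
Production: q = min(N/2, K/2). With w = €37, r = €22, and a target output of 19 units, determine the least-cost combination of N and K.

With a fixed-proportions technology, the cost-minimizing bundle uses no slack in either input: N/2 = K/2 = q.
So N = 2·19 = 38 and K = 2·19 = 38.

N* = 38, K* = 38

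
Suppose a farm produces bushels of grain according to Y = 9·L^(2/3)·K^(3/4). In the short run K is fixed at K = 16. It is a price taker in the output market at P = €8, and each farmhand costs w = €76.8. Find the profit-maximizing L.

L* = 125

With K = 16, MP_L = (2/3)·9·L^(-1/3)·16^(3/4) = 48·L^(-1/3).
Profit maximization for a price taker requires P·MP_L = w: 8·48·L^(-1/3) = 76.8.
So L^(-1/3) = 0.2, which gives L = 125.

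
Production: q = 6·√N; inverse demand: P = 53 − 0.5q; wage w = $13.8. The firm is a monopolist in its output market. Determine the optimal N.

N* = 25

Marginal revenue from the inverse demand is MR = 53 − q.
The marginal product is MP_N = 3·N^(-1/2).
A monopolist hires until marginal revenue product equals the wage: MR·MP_N = w.
At N, q = 6·√N. Substituting and solving: (53 − 6·√N)·3·N^(-1/2) = 13.8 gives N = 25.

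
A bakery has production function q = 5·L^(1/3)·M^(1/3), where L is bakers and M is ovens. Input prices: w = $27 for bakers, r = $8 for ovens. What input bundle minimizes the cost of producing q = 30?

L* = 8, M* = 27

Cost minimization requires the marginal rate of technical substitution to equal the input-price ratio: MP_L/MP_M = w/r.
Here MP_L/MP_M = (1/3)·(M/L)/(1/3) = (M/L). Setting this equal to 27/8 = 3.375 gives M = 3.375L.
Substituting into q = 30: 5·L^(1/3)·(3.375L)^(1/3) = 30.
Solving, L = 8 and M = 27.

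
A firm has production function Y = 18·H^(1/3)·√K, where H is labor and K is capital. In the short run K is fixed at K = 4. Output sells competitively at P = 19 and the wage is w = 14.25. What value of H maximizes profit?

H* = 64

With K = 4, MP_H = (1/3)·18·H^(-2/3)·4^(1/2) = 12·H^(-2/3).
Profit maximization for a price taker requires P·MP_H = w: 19·12·H^(-2/3) = 14.25.
So H^(-2/3) = 0.0625, which gives H = 64.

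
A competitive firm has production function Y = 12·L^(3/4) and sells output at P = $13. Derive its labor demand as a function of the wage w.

MP_L = (3/4)·12·L^(-1/4) = 9·L^(-1/4).
Setting P·MP_L = w: 117·L^(-1/4) = w.
Solving for L: L^(-1/4) = w/117, so L = (117/w)^(4).

L(w) = (117/w)^(4)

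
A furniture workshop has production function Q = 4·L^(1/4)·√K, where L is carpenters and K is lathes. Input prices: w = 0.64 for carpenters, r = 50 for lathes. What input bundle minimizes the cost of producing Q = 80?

Cost minimization requires the marginal rate of technical substitution to equal the input-price ratio: MP_L/MP_K = w/r.
Here MP_L/MP_K = (1/4)·(K/L)/(1/2) = 0.5·(K/L). Setting this equal to 0.64/50 = 0.0128 gives K = 0.0256L.
Substituting into Q = 80: 4·L^(1/4)·(0.0256L)^(1/2) = 80.
Solving, L = 625 and K = 16.

L* = 625, K* = 16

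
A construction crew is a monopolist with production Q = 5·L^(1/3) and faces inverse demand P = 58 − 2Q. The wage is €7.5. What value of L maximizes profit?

L* = 8

Marginal revenue from the inverse demand is MR = 58 − 4Q.
The marginal product is MP_L = (5/3)·L^(-2/3).
A monopolist hires until marginal revenue product equals the wage: MR·MP_L = w.
At L, Q = 5·L^(1/3). Substituting and solving: (58 − 20·L^(1/3))·(5/3)·L^(-2/3) = 7.5 gives L = 8.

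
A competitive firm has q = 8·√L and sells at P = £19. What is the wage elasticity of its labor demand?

ε = -2

MP_L = (1/2)·8·L^(-1/2), so P·MP_L = w gives 76·L^(-1/2) = w.
Solving, L(w) = (76/w)^(2). This is a constant-elasticity form: L ∝ w^(−2), so ε = −2.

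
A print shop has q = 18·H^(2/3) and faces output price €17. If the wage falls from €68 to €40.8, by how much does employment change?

ΔH = 98

From P·MP_H = w with MP_H = 12·H^(-1/3), the labor demand is H(w) = (204/w)^(3).
At w = 68: H = 27. At w = 40.8: H = 125.
ΔH = 125 − 27 = 98.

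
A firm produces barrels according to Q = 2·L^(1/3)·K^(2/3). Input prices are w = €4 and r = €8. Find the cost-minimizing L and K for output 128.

Cost minimization requires the marginal rate of technical substitution to equal the input-price ratio: MP_L/MP_K = w/r.
Here MP_L/MP_K = (1/3)·(K/L)/(2/3) = 0.5·(K/L). Setting this equal to 4/8 = 0.5 gives K = L.
Substituting into Q = 128: 2·L^(1/3)·(L)^(2/3) = 128.
Solving, L = 64 and K = 64.

L* = 64, K* = 64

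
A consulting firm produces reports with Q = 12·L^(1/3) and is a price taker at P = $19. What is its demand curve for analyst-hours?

MP_L = (1/3)·12·L^(-2/3) = 4·L^(-2/3).
Setting P·MP_L = w: 76·L^(-2/3) = w.
Solving for L: L^(-2/3) = w/76, so L = (76/w)^(3/2).

L(w) = (76/w)^(3/2)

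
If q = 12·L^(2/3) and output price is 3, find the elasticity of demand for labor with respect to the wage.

MP_L = (2/3)·12·L^(-1/3), so P·MP_L = w gives 24·L^(-1/3) = w.
Solving, L(w) = (24/w)^(3). This is a constant-elasticity form: L ∝ w^(−3), so ε = −3.

ε = -3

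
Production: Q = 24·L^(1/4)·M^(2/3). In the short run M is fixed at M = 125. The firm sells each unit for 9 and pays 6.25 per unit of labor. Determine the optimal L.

L* = 1296

With M = 125, MP_L = (1/4)·24·L^(-3/4)·125^(2/3) = 150·L^(-3/4).
Profit maximization for a price taker requires P·MP_L = w: 9·150·L^(-3/4) = 6.25.
So L^(-3/4) = 1/216, which gives L = 1296.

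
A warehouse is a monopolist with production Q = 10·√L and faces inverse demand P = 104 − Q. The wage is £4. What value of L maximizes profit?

Marginal revenue from the inverse demand is MR = 104 − 2Q.
The marginal product is MP_L = 5·L^(-1/2).
A monopolist hires until marginal revenue product equals the wage: MR·MP_L = w.
At L, Q = 10·√L. Substituting and solving: (104 − 20·√L)·5·L^(-1/2) = 4 gives L = 25.

L* = 25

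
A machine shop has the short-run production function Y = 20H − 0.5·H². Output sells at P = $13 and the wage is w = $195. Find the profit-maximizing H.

The marginal product of H is MP_H = 20 − H.
A price-taking firm hires until the value of the marginal product equals the wage: P·MP_H = w, so 13·(20 − H) = 195.
Then 20 − H = 15, giving H = 5.

H* = 5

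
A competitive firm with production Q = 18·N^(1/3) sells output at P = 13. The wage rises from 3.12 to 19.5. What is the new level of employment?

From P·MP_N = w with MP_N = 6·N^(-2/3), the labor demand is N(w) = (78/w)^(3/2).
At w = 3.12: N = 125. At w = 19.5: N = 8.

N* = 8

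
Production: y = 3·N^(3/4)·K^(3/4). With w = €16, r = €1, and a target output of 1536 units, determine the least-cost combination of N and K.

Cost minimization requires the marginal rate of technical substitution to equal the input-price ratio: MP_N/MP_K = w/r.
Here MP_N/MP_K = (3/4)·(K/N)/(3/4) = (K/N). Setting this equal to 16/1 = 16 gives K = 16N.
Substituting into y = 1536: 3·N^(3/4)·(16N)^(3/4) = 1536.
Solving, N = 16 and K = 256.

N* = 16, K* = 256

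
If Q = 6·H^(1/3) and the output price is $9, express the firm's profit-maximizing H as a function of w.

H(w) = (18/w)^(3/2)

MP_H = (1/3)·6·H^(-2/3) = 2·H^(-2/3).
Setting P·MP_H = w: 18·H^(-2/3) = w.
Solving for H: H^(-2/3) = w/18, so H = (18/w)^(3/2).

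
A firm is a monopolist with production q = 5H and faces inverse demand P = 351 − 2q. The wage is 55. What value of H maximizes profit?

H* = 17

Marginal revenue from the inverse demand is MR = 351 − 4q.
The marginal product is MP_H = 5.
A monopolist hires until marginal revenue product equals the wage: MR·MP_H = w.
(351 − 20H)·5 = 55, so H = 17.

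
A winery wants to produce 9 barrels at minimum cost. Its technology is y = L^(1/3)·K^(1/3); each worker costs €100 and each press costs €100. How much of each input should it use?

Cost minimization requires the marginal rate of technical substitution to equal the input-price ratio: MP_L/MP_K = w/r.
Here MP_L/MP_K = (1/3)·(K/L)/(1/3) = (K/L). Setting this equal to 100/100 = 1 gives K = L.
Substituting into y = 9: L^(1/3)·(L)^(1/3) = 9.
Solving, L = 27 and K = 27.

L* = 27, K* = 27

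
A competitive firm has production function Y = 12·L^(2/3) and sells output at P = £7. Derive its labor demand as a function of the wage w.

MP_L = (2/3)·12·L^(-1/3) = 8·L^(-1/3).
Setting P·MP_L = w: 56·L^(-1/3) = w.
Solving for L: L^(-1/3) = w/56, so L = (56/w)^(3).

L(w) = 175616/w³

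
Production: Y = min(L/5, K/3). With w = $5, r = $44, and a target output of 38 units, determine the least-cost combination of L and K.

With a fixed-proportions technology, the cost-minimizing bundle uses no slack in either input: L/5 = K/3 = Y.
So L = 5·38 = 190 and K = 3·38 = 114.

L* = 190, K* = 114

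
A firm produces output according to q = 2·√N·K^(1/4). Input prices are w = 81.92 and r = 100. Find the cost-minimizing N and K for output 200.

N* = 625, K* = 256

Cost minimization requires the marginal rate of technical substitution to equal the input-price ratio: MP_N/MP_K = w/r.
Here MP_N/MP_K = (1/2)·(K/N)/(1/4) = 2·(K/N). Setting this equal to 81.92/100 = 0.8192 gives K = 0.4096N.
Substituting into q = 200: 2·N^(1/2)·(0.4096N)^(1/4) = 200.
Solving, N = 625 and K = 256.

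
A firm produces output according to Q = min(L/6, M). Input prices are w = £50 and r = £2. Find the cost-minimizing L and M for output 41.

L* = 246, M* = 41

With a fixed-proportions technology, the cost-minimizing bundle uses no slack in either input: L/6 = M = Q.
So L = 6·41 = 246 and M = 41.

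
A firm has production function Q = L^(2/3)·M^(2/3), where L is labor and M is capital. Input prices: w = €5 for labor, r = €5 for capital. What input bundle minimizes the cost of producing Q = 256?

Cost minimization requires the marginal rate of technical substitution to equal the input-price ratio: MP_L/MP_M = w/r.
Here MP_L/MP_M = (2/3)·(M/L)/(2/3) = (M/L). Setting this equal to 5/5 = 1 gives M = L.
Substituting into Q = 256: L^(2/3)·(L)^(2/3) = 256.
Solving, L = 64 and M = 64.

L* = 64, M* = 64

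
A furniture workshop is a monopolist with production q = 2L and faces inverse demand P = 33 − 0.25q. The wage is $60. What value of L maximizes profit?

Marginal revenue from the inverse demand is MR = 33 − 0.5q.
The marginal product is MP_L = 2.
A monopolist hires until marginal revenue product equals the wage: MR·MP_L = w.
(33 − L)·2 = 60, so L = 3.

L* = 3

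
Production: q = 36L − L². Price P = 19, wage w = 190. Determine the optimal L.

L* = 13

The marginal product of L is MP_L = 36 − 2L.
A price-taking firm hires until the value of the marginal product equals the wage: P·MP_L = w, so 19·(36 − 2L) = 190.
Then 36 − 2L = 10, giving L = 13.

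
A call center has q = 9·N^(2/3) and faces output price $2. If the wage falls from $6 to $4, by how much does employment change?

ΔN = 19

From P·MP_N = w with MP_N = 6·N^(-1/3), the labor demand is N(w) = (12/w)^(3).
At w = 6: N = 8. At w = 4: N = 27.
ΔN = 27 − 8 = 19.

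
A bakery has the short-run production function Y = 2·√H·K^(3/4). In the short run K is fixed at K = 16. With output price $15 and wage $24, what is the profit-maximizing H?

H* = 25

With K = 16, MP_H = (1/2)·2·H^(-1/2)·16^(3/4) = 8·H^(-1/2).
Profit maximization for a price taker requires P·MP_H = w: 15·8·H^(-1/2) = 24.
So H^(-1/2) = 0.2, which gives H = 25.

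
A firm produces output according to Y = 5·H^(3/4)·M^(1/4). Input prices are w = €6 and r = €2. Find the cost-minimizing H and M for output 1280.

Cost minimization requires the marginal rate of technical substitution to equal the input-price ratio: MP_H/MP_M = w/r.
Here MP_H/MP_M = (3/4)·(M/H)/(1/4) = 3·(M/H). Setting this equal to 6/2 = 3 gives M = H.
Substituting into Y = 1280: 5·H^(3/4)·(H)^(1/4) = 1280.
Solving, H = 256 and M = 256.

H* = 256, M* = 256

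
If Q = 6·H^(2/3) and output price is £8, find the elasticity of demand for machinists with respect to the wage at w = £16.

MP_H = (2/3)·6·H^(-1/3), so P·MP_H = w gives 32·H^(-1/3) = w.
Solving, H(w) = (32/w)^(3). This is a constant-elasticity form: H ∝ w^(−3), so ε = −3.

ε = -3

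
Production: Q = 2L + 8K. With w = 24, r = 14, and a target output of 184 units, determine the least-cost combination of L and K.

L* = 0, K* = 23

The inputs are perfect substitutes, so the firm uses whichever has the lower cost per unit of output.
Cost per unit of output via L is w/2 = 12; via K it is r/8 = 1.75. K is cheaper.
Producing Q = 184 with K alone: L = 0, K = 23.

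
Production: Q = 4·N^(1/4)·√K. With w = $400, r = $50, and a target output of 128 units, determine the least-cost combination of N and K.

Cost minimization requires the marginal rate of technical substitution to equal the input-price ratio: MP_N/MP_K = w/r.
Here MP_N/MP_K = (1/4)·(K/N)/(1/2) = 0.5·(K/N). Setting this equal to 400/50 = 8 gives K = 16N.
Substituting into Q = 128: 4·N^(1/4)·(16N)^(1/2) = 128.
Solving, N = 16 and K = 256.

N* = 16, K* = 256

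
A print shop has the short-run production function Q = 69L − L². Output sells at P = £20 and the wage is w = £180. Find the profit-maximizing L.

L* = 30

The marginal product of L is MP_L = 69 − 2L.
A price-taking firm hires until the value of the marginal product equals the wage: P·MP_L = w, so 20·(69 − 2L) = 180.
Then 69 − 2L = 9, giving L = 30.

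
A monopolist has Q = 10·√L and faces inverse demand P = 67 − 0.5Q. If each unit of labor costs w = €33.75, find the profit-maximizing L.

L* = 16

Marginal revenue from the inverse demand is MR = 67 − Q.
The marginal product is MP_L = 5·L^(-1/2).
A monopolist hires until marginal revenue product equals the wage: MR·MP_L = w.
At L, Q = 10·√L. Substituting and solving: (67 − 10·√L)·5·L^(-1/2) = 33.75 gives L = 16.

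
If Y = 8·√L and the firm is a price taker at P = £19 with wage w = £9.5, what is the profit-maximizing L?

MP_L = (1/2)·8·L^(-1/2) = 4·L^(-1/2).
Profit maximization for a price taker requires P·MP_L = w: 19·4·L^(-1/2) = 9.5.
So L^(-1/2) = 0.125, which gives L = 64.

L* = 64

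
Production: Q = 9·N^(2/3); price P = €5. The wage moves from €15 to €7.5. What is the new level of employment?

From P·MP_N = w with MP_N = 6·N^(-1/3), the labor demand is N(w) = (30/w)^(3).
At w = 15: N = 8. At w = 7.5: N = 64.

N* = 64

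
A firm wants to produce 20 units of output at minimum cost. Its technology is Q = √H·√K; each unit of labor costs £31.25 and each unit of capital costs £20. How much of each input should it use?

H* = 16, K* = 25

Cost minimization requires the marginal rate of technical substitution to equal the input-price ratio: MP_H/MP_K = w/r.
Here MP_H/MP_K = (1/2)·(K/H)/(1/2) = (K/H). Setting this equal to 31.25/20 = 1.5625 gives K = 1.5625H.
Substituting into Q = 20: H^(1/2)·(1.5625H)^(1/2) = 20.
Solving, H = 16 and K = 25.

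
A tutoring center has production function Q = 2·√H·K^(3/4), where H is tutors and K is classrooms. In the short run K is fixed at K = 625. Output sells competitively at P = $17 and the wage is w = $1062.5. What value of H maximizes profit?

H* = 4

With K = 625, MP_H = (1/2)·2·H^(-1/2)·625^(3/4) = 125·H^(-1/2).
Profit maximization for a price taker requires P·MP_H = w: 17·125·H^(-1/2) = 1062.5.
So H^(-1/2) = 0.5, which gives H = 4.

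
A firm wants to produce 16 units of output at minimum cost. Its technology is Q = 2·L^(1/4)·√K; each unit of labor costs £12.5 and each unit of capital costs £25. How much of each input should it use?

Cost minimization requires the marginal rate of technical substitution to equal the input-price ratio: MP_L/MP_K = w/r.
Here MP_L/MP_K = (1/4)·(K/L)/(1/2) = 0.5·(K/L). Setting this equal to 12.5/25 = 0.5 gives K = L.
Substituting into Q = 16: 2·L^(1/4)·(L)^(1/2) = 16.
Solving, L = 16 and K = 16.

L* = 16, K* = 16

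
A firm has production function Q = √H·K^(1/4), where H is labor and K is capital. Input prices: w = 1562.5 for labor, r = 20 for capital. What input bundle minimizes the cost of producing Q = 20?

Cost minimization requires the marginal rate of technical substitution to equal the input-price ratio: MP_H/MP_K = w/r.
Here MP_H/MP_K = (1/2)·(K/H)/(1/4) = 2·(K/H). Setting this equal to 1562.5/20 = 78.125 gives K = 39.0625H.
Substituting into Q = 20: H^(1/2)·(39.0625H)^(1/4) = 20.
Solving, H = 16 and K = 625.

H* = 16, K* = 625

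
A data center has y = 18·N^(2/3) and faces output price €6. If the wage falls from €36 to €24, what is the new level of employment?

N* = 27

From P·MP_N = w with MP_N = 12·N^(-1/3), the labor demand is N(w) = (72/w)^(3).
At w = 36: N = 8. At w = 24: N = 27.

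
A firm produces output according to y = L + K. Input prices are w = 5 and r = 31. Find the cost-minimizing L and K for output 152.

The inputs are perfect substitutes, so the firm uses whichever has the lower cost per unit of output.
Cost per unit of output via L is 5; via K it is 31. L is cheaper.
Producing y = 152 with L alone: L = 152, K = 0.

L* = 152, K* = 0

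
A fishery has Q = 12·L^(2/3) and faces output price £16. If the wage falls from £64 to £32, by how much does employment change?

From P·MP_L = w with MP_L = 8·L^(-1/3), the labor demand is L(w) = (128/w)^(3).
At w = 64: L = 8. At w = 32: L = 64.
ΔL = 64 − 8 = 56.

ΔL = 56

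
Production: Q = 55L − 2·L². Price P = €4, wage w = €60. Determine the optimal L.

L* = 10

The marginal product of L is MP_L = 55 − 4L.
A price-taking firm hires until the value of the marginal product equals the wage: P·MP_L = w, so 4·(55 − 4L) = 60.
Then 55 − 4L = 15, giving L = 10.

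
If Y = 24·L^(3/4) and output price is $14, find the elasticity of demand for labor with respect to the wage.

MP_L = (3/4)·24·L^(-1/4), so P·MP_L = w gives 252·L^(-1/4) = w.
Solving, L(w) = (252/w)^(4). This is a constant-elasticity form: L ∝ w^(−4), so ε = −4.

ε = -4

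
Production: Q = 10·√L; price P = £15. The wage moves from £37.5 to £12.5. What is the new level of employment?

L* = 36

From P·MP_L = w with MP_L = 5·L^(-1/2), the labor demand is L(w) = (75/w)^(2).
At w = 37.5: L = 4. At w = 12.5: L = 36.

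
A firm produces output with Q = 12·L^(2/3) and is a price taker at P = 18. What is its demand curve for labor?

L(w) = 2985984/w³

MP_L = (2/3)·12·L^(-1/3) = 8·L^(-1/3).
Setting P·MP_L = w: 144·L^(-1/3) = w.
Solving for L: L^(-1/3) = w/144, so L = (144/w)^(3).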